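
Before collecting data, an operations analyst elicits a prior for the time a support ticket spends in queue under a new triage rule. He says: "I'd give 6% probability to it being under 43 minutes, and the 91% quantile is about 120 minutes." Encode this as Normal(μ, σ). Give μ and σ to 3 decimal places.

For Normal(μ,σ), the p-quantile is μ + z_p·σ. Here z_{0.06} = -1.555, z_{0.91} = 1.341.
So 43 = μ − 1.555σ and 120 = μ + 1.341σ.
Subtracting: σ = (120 − 43)/(1.341 − (-1.555)) = 26.593.
Then μ = 43 − (-1.555)·26.593 = 84.346.

μ = 84.346, σ = 26.593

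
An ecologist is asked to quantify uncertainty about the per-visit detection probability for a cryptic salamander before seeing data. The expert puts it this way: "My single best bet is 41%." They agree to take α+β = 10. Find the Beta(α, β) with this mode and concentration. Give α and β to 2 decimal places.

For α,β > 1 the Beta mode is (α−1)/(α+β−2). With α+β = 10, the mode is (α−1)/8.
Set (α−1)/8 = 0.41 → α = 1 + 0.41·8 = 4.28.
β = 10 − α = 5.72.

α = 4.28, β = 5.72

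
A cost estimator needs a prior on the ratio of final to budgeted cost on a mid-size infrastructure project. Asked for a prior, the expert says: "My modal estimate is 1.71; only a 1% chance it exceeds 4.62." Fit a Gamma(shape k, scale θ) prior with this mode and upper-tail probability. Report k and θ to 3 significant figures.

Gamma(k,θ) with k>1 has mode (k−1)θ, so θ = 1.71/(k−1).
Need P(X < 4.62) = 0.99 with θ tied to k this way. Start at k = 2, θ = 1.71: P(X<4.62) ≈ 0.752.
Too low — raise k to concentrate. Iterating converges to k ≈ 5.67.
Then θ = 1.71/(5.67−1) ≈ 0.366.

k ≈ 5.67, θ ≈ 0.366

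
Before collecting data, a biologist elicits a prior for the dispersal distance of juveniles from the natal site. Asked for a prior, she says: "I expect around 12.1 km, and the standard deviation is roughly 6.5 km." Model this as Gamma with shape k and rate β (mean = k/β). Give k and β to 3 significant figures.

k ≈ 3.47, β ≈ 0.286

For Gamma(k, rate β): mean = k/β, variance = k/β², so CV = 1/√k.
CV = SD/mean = 6.5/12.1 = 0.5372, hence k = 1/CV² = 3.47.
Then β = k/mean = 3.47/12.1 = 0.286.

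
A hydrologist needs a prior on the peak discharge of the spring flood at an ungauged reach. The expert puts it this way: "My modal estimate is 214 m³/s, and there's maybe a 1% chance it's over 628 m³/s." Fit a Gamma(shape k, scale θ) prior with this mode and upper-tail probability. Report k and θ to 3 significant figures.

Gamma(k,θ) with k>1 has mode (k−1)θ, so θ = 214/(k−1).
Need P(X < 628) = 0.99 with θ tied to k this way. Start at k = 2, θ = 214: P(X<628) ≈ 0.791.
Too low — raise k to concentrate. Iterating converges to k ≈ 4.9.
Then θ = 214/(4.9−1) ≈ 54.8.

k ≈ 4.9, θ ≈ 54.8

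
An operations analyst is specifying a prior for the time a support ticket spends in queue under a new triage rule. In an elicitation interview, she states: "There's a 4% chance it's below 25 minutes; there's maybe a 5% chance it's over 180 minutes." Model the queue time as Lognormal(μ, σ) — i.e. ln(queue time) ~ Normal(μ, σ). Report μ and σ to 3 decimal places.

If T ~ Lognormal(μ,σ) then ln T ~ Normal(μ,σ), so the p-quantile of ln T is μ + z_p·σ.
ln(25) = 3.219 and ln(180) = 5.193; z_{0.04} = -1.751, z_{0.95} = 1.645.
σ = (5.193 − 3.219)/(1.645 − (-1.751)) = 0.581.
μ = 3.219 − (-1.751)·0.581 = 4.237.

μ ≈ 4.237, σ ≈ 0.581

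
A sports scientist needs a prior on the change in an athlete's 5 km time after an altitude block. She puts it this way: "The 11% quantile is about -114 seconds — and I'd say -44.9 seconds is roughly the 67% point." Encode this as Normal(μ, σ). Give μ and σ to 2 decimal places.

μ = -63.14, σ = 41.47

For Normal(μ,σ), the p-quantile is μ + z_p·σ. Here z_{0.11} = -1.227, z_{0.67} = 0.4399.
So -114 = μ − 1.227σ and -44.9 = μ + 0.4399σ.
Subtracting: σ = (-44.9 − -114)/(0.4399 − (-1.227)) = 41.47.
Then μ = -114 − (-1.227)·41.47 = -63.14.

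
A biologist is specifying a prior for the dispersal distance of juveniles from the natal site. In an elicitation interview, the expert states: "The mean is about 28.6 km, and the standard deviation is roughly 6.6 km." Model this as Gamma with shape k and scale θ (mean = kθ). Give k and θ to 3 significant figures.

For Gamma(k, scale θ): mean = kθ, variance = kθ², so CV = 1/√k.
CV = SD/mean = 6.6/28.6 = 0.2308, hence k = 1/CV² = 18.8.
Then θ = mean/k = 28.6/18.8 = 1.52.

k ≈ 18.8, θ ≈ 1.52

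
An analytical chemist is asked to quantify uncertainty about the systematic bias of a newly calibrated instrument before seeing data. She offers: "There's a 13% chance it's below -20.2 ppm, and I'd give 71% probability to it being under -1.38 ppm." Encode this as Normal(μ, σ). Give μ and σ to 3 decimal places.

The p-quantile of Normal(μ,σ) is μ + z_p·σ, with z_{0.13} = -1.126 and z_{0.71} = 0.5534.
Eliminate σ: μ = (z₂·x₁ − z₁·x₂)/(z₂ − z₁) = (0.5534·-20.2 − (-1.126)·-1.38)/1.68 = -7.580.
Then σ = (x₂ − x₁)/(z₂ − z₁) = (-1.38 − -20.2)/1.68 = 11.204.

μ = -7.580, σ = 11.204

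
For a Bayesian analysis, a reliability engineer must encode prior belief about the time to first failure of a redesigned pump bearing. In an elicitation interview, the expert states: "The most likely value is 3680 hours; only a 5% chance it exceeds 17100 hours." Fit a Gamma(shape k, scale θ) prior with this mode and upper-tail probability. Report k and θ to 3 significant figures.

k ≈ 2.03, θ ≈ 3570

Gamma(k,θ) with k>1 has mode (k−1)θ, so θ = 3680/(k−1).
Need P(X < 17100) = 0.95 with θ tied to k this way. Start at k = 2, θ = 3680: P(X<17100) ≈ 0.946.
Too low — raise k to concentrate. Iterating converges to k ≈ 2.03.
Then θ = 3680/(2.03−1) ≈ 3570.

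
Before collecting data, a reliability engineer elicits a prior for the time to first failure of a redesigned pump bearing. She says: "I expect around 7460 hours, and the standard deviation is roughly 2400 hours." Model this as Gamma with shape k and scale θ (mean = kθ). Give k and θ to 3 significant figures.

k ≈ 9.66, θ ≈ 772

For Gamma(k, scale θ): mean = kθ, variance = kθ², so CV = 1/√k.
CV = SD/mean = 2400/7460 = 0.3217, hence k = 1/CV² = 9.66.
Then θ = mean/k = 7460/9.66 = 772.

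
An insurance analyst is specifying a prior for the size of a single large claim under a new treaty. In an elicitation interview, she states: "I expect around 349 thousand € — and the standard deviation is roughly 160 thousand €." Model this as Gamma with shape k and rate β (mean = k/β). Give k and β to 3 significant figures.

For Gamma(k, rate β): mean = k/β, variance = k/β², so CV = 1/√k.
CV = SD/mean = 160/349 = 0.4585, hence k = 1/CV² = 4.76.
Then β = k/mean = 4.76/349 = 0.0136.

k ≈ 4.76, β ≈ 0.0136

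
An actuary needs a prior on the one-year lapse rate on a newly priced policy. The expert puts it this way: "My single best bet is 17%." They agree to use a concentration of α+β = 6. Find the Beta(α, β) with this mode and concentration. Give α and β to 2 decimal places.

For α,β > 1 the Beta mode is (α−1)/(α+β−2). With α+β = 6, the mode is (α−1)/4.
Set (α−1)/4 = 0.17 → α = 1 + 0.17·4 = 1.68.
β = 6 − α = 4.32.

α = 1.68, β = 4.32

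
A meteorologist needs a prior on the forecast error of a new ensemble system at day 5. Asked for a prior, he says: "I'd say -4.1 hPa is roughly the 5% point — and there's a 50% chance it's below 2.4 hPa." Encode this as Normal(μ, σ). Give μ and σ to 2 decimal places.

The p-quantile of Normal(μ,σ) is μ + z_p·σ, with z_{0.05} = -1.645 and z_{0.5} = 0.
Eliminate σ: μ = (z₂·x₁ − z₁·x₂)/(z₂ − z₁) = (0·-4.1 − (-1.645)·2.4)/1.645 = 2.40.
Then σ = (x₂ − x₁)/(z₂ − z₁) = (2.4 − -4.1)/1.645 = 3.95.

μ = 2.40, σ = 3.95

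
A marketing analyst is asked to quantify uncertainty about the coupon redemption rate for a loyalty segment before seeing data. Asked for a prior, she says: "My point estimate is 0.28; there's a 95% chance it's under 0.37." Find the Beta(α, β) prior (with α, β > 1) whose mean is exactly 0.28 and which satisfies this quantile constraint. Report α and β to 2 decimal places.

α ≈ 20.11, β ≈ 51.71

With mean 0.28 fixed, write α = 0.28s, β = 0.72s where s = α+β.
Need P(θ < 0.37) = 0.95 under Beta(0.28s, 0.72s). Normal approximation: (q−m)/√(m(1−m)/s) ≈ z_{0.95} = 1.64, so s ≈ 0.28·0.72·(1.64)²/(0.37−0.28)² = 67.3.
At s = 67.3: P(θ<0.37) ≈ 0.945. Adjusting to match 0.95 gives s ≈ 71.81.
So α = 0.28·71.81 ≈ 20.11, β = 0.72·71.81 ≈ 51.71.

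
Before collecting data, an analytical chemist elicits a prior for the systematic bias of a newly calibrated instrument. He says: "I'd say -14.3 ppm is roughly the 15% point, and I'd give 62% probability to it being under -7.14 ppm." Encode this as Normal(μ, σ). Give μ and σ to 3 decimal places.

μ = -8.770, σ = 5.336

The p-quantile of Normal(μ,σ) is μ + z_p·σ, with z_{0.15} = -1.036 and z_{0.62} = 0.3055.
Eliminate σ: μ = (z₂·x₁ − z₁·x₂)/(z₂ − z₁) = (0.3055·-14.3 − (-1.036)·-7.14)/1.342 = -8.770.
Then σ = (x₂ − x₁)/(z₂ − z₁) = (-7.14 − -14.3)/1.342 = 5.336.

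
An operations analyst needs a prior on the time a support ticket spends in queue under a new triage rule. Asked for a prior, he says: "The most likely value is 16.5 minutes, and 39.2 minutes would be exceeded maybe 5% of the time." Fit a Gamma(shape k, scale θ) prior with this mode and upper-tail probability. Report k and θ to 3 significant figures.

k ≈ 4.65, θ ≈ 4.52

Gamma(k,θ) with k>1 has mode (k−1)θ, so θ = 16.5/(k−1).
Need P(X < 39.2) = 0.95 with θ tied to k this way. Start at k = 2, θ = 16.5: P(X<39.2) ≈ 0.686.
Too low — raise k to concentrate. Iterating converges to k ≈ 4.65.
Then θ = 16.5/(4.65−1) ≈ 4.52.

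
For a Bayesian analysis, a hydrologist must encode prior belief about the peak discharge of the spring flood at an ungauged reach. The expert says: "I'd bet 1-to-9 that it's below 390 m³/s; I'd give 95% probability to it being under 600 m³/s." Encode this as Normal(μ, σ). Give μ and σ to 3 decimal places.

For Normal(μ,σ), the p-quantile is μ + z_p·σ. Here z_{0.1} = -1.282, z_{0.95} = 1.645.
So 390 = μ − 1.282σ and 600 = μ + 1.645σ.
Subtracting: σ = (600 − 390)/(1.645 − (-1.282)) = 71.760.
Then μ = 390 − (-1.282)·71.760 = 481.965.

μ = 481.965, σ = 71.760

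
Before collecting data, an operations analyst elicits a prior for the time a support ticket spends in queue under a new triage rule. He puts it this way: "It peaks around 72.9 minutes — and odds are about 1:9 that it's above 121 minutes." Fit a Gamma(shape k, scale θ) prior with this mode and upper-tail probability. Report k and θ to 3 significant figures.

Gamma(k,θ) with k>1 has mode (k−1)θ, so θ = 72.9/(k−1).
Need P(X < 121) = 0.9 with θ tied to k this way. Start at k = 2, θ = 72.9: P(X<121) ≈ 0.494.
Too low — raise k to concentrate. Iterating converges to k ≈ 8.35.
Then θ = 72.9/(8.35−1) ≈ 9.91.

k ≈ 8.35, θ ≈ 9.91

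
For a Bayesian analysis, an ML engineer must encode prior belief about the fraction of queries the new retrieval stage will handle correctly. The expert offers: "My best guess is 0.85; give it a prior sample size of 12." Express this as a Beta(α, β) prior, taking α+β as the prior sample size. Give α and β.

α = 10.2, β = 1.8

Under the effective-sample-size interpretation, Beta(α, β) has prior mean α/(α+β) and prior sample size α+β.
So α+β = 12 and α/(α+β) = 0.85, giving α = 0.85·12 = 10.2 and β = 12 − 10.2 = 1.8.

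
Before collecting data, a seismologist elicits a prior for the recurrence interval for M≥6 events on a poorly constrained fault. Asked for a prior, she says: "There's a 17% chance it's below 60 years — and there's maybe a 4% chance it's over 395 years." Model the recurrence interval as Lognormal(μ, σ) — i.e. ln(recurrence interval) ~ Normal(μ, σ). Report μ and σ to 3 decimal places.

If T ~ Lognormal(μ,σ) then ln T ~ Normal(μ,σ), so the p-quantile of ln T is μ + z_p·σ.
ln(60) = 4.094 and ln(395) = 5.979; z_{0.17} = -0.9542, z_{0.96} = 1.751.
σ = (5.979 − 4.094)/(1.751 − (-0.9542)) = 0.697.
μ = 4.094 − (-0.9542)·0.697 = 4.759.

μ ≈ 4.759, σ ≈ 0.697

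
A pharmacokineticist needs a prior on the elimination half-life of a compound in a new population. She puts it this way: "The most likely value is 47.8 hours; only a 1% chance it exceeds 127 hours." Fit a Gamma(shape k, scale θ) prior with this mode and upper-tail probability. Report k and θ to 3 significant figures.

Gamma(k,θ) with k>1 has mode (k−1)θ, so θ = 47.8/(k−1).
Need P(X < 127) = 0.99 with θ tied to k this way. Start at k = 2, θ = 47.8: P(X<127) ≈ 0.743.
Too low — raise k to concentrate. Iterating converges to k ≈ 5.85.
Then θ = 47.8/(5.85−1) ≈ 9.86.

k ≈ 5.85, θ ≈ 9.86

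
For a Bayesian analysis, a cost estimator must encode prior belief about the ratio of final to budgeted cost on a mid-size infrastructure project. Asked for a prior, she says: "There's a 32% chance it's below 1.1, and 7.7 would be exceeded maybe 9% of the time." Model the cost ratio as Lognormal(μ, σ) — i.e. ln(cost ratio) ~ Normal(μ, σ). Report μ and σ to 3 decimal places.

If T ~ Lognormal(μ,σ) then ln T ~ Normal(μ,σ), so the p-quantile of ln T is μ + z_p·σ.
ln(1.1) = 0.09531 and ln(7.7) = 2.041; z_{0.32} = -0.4677, z_{0.91} = 1.341.
σ = (2.041 − 0.09531)/(1.341 − (-0.4677)) = 1.076.
μ = 0.09531 − (-0.4677)·1.076 = 0.599.

μ ≈ 0.599, σ ≈ 1.076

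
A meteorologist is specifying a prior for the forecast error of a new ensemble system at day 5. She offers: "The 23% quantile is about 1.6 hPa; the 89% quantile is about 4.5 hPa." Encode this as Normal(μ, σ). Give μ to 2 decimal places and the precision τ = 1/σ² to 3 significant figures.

μ = 2.69, τ = 0.459

The p-quantile of Normal(μ,σ) is μ + z_p·σ, with z_{0.23} = -0.7388 and z_{0.89} = 1.227.
Eliminate σ: μ = (z₂·x₁ − z₁·x₂)/(z₂ − z₁) = (1.227·1.6 − (-0.7388)·4.5)/1.965 = 2.69.
Then σ = (x₂ − x₁)/(z₂ − z₁) = (4.5 − 1.6)/1.965 = 1.48.
Precision τ = 1/σ² = 1/1.476² = 0.459.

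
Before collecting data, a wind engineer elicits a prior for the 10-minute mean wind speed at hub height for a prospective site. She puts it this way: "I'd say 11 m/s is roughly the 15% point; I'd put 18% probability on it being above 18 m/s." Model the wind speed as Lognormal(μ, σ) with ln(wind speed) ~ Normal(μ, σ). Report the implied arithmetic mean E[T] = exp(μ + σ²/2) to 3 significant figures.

E[T] ≈ 14.7 m/s

If T ~ Lognormal(μ,σ) then ln T ~ Normal(μ,σ), so the p-quantile of ln T is μ + z_p·σ.
ln(11) = 2.398 and ln(18) = 2.89; z_{0.15} = -1.036, z_{0.82} = 0.9154.
σ = (2.89 − 2.398)/(0.9154 − (-1.036)) = 0.252.
μ = 2.398 − (-1.036)·0.252 = 2.659.
E[T] = exp(μ + σ²/2) = exp(2.659 + 0.0318) = 14.7 m/s.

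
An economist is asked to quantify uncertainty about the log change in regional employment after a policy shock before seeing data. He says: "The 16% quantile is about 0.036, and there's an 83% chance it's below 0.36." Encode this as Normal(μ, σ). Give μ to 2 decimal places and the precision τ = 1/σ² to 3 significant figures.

The p-quantile of Normal(μ,σ) is μ + z_p·σ, with z_{0.16} = -0.9945 and z_{0.83} = 0.9542.
Eliminate σ: μ = (z₂·x₁ − z₁·x₂)/(z₂ − z₁) = (0.9542·0.036 − (-0.9945)·0.36)/1.949 = 0.20.
Then σ = (x₂ − x₁)/(z₂ − z₁) = (0.36 − 0.036)/1.949 = 0.17.
Precision τ = 1/σ² = 1/0.1663² = 36.2.

μ = 0.20, τ = 36.2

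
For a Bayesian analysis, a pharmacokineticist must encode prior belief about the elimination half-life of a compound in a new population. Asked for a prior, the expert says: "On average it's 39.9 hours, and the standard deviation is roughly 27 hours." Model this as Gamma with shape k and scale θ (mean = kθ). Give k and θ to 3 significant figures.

k ≈ 2.18, θ ≈ 18.3

For Gamma(k, scale θ): mean = kθ, variance = kθ², so CV = 1/√k.
CV = SD/mean = 27/39.9 = 0.6767, hence k = 1/CV² = 2.18.
Then θ = mean/k = 39.9/2.18 = 18.3.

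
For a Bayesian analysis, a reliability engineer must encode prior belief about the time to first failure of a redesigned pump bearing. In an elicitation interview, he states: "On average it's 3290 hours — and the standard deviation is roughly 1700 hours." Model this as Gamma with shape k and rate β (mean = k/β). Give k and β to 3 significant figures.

k ≈ 3.75, β ≈ 0.00114

For Gamma(k, rate β): mean = k/β, variance = k/β², so CV = 1/√k.
CV = SD/mean = 1700/3290 = 0.5167, hence k = 1/CV² = 3.75.
Then β = k/mean = 3.75/3290 = 0.00114.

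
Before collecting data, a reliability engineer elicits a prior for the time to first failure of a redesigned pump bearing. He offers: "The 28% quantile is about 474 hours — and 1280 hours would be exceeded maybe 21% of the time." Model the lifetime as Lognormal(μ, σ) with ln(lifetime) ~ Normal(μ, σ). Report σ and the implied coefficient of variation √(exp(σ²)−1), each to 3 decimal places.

σ ≈ 0.715, CV ≈ 0.817

If T ~ Lognormal(μ,σ) then ln T ~ Normal(μ,σ), so the p-quantile of ln T is μ + z_p·σ.
ln(474) = 6.161 and ln(1280) = 7.155; z_{0.28} = -0.5828, z_{0.79} = 0.8064.
σ = (7.155 − 6.161)/(0.8064 − (-0.5828)) = 0.715.
μ = 6.161 − (-0.5828)·0.715 = 6.578.
CV = √(exp(σ²)−1) = √(exp(0.5113)−1) = 0.817.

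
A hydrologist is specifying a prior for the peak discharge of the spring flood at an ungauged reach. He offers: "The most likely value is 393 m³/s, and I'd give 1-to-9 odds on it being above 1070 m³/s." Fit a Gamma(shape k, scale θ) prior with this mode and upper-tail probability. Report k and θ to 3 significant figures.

k ≈ 2.91, θ ≈ 206

Gamma(k,θ) with k>1 has mode (k−1)θ, so θ = 393/(k−1).
Need P(X < 1070) = 0.9 with θ tied to k this way. Start at k = 2, θ = 393: P(X<1070) ≈ 0.755.
Too low — raise k to concentrate. Iterating converges to k ≈ 2.91.
Then θ = 393/(2.91−1) ≈ 206.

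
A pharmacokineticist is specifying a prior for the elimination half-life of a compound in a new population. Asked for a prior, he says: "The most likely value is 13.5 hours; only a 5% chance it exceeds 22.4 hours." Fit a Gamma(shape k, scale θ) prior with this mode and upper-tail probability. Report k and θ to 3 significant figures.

Gamma(k,θ) with k>1 has mode (k−1)θ, so θ = 13.5/(k−1).
Need P(X < 22.4) = 0.95 with θ tied to k this way. Start at k = 2, θ = 13.5: P(X<22.4) ≈ 0.494.
Too low — raise k to concentrate. Iterating converges to k ≈ 11.9.
Then θ = 13.5/(11.9−1) ≈ 1.24.

k ≈ 11.9, θ ≈ 1.24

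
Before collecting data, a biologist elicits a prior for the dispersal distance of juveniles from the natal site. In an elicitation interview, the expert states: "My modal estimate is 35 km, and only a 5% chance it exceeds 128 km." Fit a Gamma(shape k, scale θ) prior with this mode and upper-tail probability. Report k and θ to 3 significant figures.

Gamma(k,θ) with k>1 has mode (k−1)θ, so θ = 35/(k−1).
Need P(X < 128) = 0.95 with θ tied to k this way. Start at k = 2, θ = 35: P(X<128) ≈ 0.880.
Too low — raise k to concentrate. Iterating converges to k ≈ 2.52.
Then θ = 35/(2.52−1) ≈ 23.

k ≈ 2.52, θ ≈ 23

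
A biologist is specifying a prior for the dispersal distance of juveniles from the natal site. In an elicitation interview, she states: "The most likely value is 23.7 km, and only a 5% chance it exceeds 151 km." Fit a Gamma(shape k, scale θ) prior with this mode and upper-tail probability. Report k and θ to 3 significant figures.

k ≈ 1.65, θ ≈ 36.2

Gamma(k,θ) with k>1 has mode (k−1)θ, so θ = 23.7/(k−1).
Need P(X < 151) = 0.95 with θ tied to k this way. Start at k = 2, θ = 23.7: P(X<151) ≈ 0.987.
Too high — lower k to spread out. Iterating converges to k ≈ 1.65.
Then θ = 23.7/(1.65−1) ≈ 36.2.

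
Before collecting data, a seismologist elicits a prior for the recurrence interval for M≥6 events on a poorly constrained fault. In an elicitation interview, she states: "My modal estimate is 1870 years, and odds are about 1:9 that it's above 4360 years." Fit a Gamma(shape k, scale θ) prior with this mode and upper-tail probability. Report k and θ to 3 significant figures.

k ≈ 3.68, θ ≈ 697

Gamma(k,θ) with k>1 has mode (k−1)θ, so θ = 1870/(k−1).
Need P(X < 4360) = 0.9 with θ tied to k this way. Start at k = 2, θ = 1870: P(X<4360) ≈ 0.676.
Too low — raise k to concentrate. Iterating converges to k ≈ 3.68.
Then θ = 1870/(3.68−1) ≈ 697.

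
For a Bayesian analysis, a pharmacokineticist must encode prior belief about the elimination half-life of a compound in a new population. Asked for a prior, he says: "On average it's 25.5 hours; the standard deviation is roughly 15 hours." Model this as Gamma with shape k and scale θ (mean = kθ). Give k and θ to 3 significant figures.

For Gamma(k, scale θ): mean = kθ, variance = kθ², so CV = 1/√k.
CV = SD/mean = 15/25.5 = 0.5882, hence k = 1/CV² = 2.89.
Then θ = mean/k = 25.5/2.89 = 8.82.

k ≈ 2.89, θ ≈ 8.82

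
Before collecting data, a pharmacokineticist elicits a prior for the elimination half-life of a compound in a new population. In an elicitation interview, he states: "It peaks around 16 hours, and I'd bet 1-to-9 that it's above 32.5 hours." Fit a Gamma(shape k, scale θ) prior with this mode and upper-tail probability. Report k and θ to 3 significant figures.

k ≈ 4.82, θ ≈ 4.19

Gamma(k,θ) with k>1 has mode (k−1)θ, so θ = 16/(k−1).
Need P(X < 32.5) = 0.9 with θ tied to k this way. Start at k = 2, θ = 16: P(X<32.5) ≈ 0.602.
Too low — raise k to concentrate. Iterating converges to k ≈ 4.82.
Then θ = 16/(4.82−1) ≈ 4.19.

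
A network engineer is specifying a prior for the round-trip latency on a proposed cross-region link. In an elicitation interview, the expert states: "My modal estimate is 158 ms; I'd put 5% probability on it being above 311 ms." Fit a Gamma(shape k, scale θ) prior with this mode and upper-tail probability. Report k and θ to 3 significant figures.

Gamma(k,θ) with k>1 has mode (k−1)θ, so θ = 158/(k−1).
Need P(X < 311) = 0.95 with θ tied to k this way. Start at k = 2, θ = 158: P(X<311) ≈ 0.585.
Too low — raise k to concentrate. Iterating converges to k ≈ 7.05.
Then θ = 158/(7.05−1) ≈ 26.1.

k ≈ 7.05, θ ≈ 26.1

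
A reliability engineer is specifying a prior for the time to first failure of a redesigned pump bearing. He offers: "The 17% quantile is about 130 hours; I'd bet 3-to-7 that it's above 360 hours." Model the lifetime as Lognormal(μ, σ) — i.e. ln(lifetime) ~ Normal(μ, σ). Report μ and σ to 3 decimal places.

If T ~ Lognormal(μ,σ) then ln T ~ Normal(μ,σ), so the p-quantile of ln T is μ + z_p·σ.
ln(130) = 4.868 and ln(360) = 5.886; z_{0.17} = -0.9542, z_{0.7} = 0.5244.
σ = (5.886 − 4.868)/(0.5244 − (-0.9542)) = 0.689.
μ = 4.868 − (-0.9542)·0.689 = 5.525.

μ ≈ 5.525, σ ≈ 0.689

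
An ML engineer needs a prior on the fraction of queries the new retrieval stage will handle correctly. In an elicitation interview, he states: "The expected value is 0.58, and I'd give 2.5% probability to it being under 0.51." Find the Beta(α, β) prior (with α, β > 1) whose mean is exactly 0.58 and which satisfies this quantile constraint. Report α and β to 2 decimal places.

α ≈ 112.44, β ≈ 81.42

With mean 0.58 fixed, write α = 0.58s, β = 0.42s where s = α+β.
Need P(θ < 0.51) = 0.025 under Beta(0.58s, 0.42s). Normal approximation: (q−m)/√(m(1−m)/s) ≈ z_{0.025} = -1.96, so s ≈ 0.58·0.42·(-1.96)²/(0.51−0.58)² = 191.0.
At s = 191.0: P(θ<0.51) ≈ 0.026. Adjusting to match 0.025 gives s ≈ 193.87.
So α = 0.58·193.87 ≈ 112.44, β = 0.42·193.87 ≈ 81.42.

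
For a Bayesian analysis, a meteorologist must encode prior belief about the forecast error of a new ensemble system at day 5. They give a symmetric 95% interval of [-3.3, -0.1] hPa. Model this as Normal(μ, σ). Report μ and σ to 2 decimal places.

A symmetric 95% interval runs μ ± z·σ with z = 1.96.
Half-width = 1.6, so σ = 1.6/1.96 = 0.82.
μ is the interval midpoint, -1.70.

μ = -1.70, σ = 0.82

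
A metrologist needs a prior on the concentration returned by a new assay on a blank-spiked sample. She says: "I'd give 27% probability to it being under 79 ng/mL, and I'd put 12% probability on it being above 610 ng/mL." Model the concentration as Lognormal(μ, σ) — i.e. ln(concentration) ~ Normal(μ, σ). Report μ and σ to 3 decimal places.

μ ≈ 5.070, σ ≈ 1.143

If T ~ Lognormal(μ,σ) then ln T ~ Normal(μ,σ), so the p-quantile of ln T is μ + z_p·σ.
ln(79) = 4.369 and ln(610) = 6.413; z_{0.27} = -0.6128, z_{0.88} = 1.175.
σ = (6.413 − 4.369)/(1.175 − (-0.6128)) = 1.143.
μ = 4.369 − (-0.6128)·1.143 = 5.070.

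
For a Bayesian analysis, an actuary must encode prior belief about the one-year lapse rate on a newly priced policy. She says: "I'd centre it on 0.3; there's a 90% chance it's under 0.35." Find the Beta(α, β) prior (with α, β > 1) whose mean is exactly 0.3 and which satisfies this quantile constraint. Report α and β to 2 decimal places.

α ≈ 42.26, β ≈ 98.60

With mean 0.3 fixed, write α = 0.3s, β = 0.7s where s = α+β.
Need P(θ < 0.35) = 0.9 under Beta(0.3s, 0.7s). Normal approximation: (q−m)/√(m(1−m)/s) ≈ z_{0.9} = 1.28, so s ≈ 0.3·0.7·(1.28)²/(0.35−0.3)² = 138.0.
At s = 138.0: P(θ<0.35) ≈ 0.898. Adjusting to match 0.9 gives s ≈ 140.86.
So α = 0.3·140.86 ≈ 42.26, β = 0.7·140.86 ≈ 98.60.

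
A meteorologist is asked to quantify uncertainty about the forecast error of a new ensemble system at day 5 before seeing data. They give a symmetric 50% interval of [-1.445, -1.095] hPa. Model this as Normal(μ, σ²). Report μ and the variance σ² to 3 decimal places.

μ = -1.270, σ² = 0.067

A symmetric 50% interval runs μ ± z·σ with z = 0.6745.
Half-width = 0.175, so σ = 0.175/0.6745 = 0.2595 and σ² = 0.067.
μ is the interval midpoint, -1.270.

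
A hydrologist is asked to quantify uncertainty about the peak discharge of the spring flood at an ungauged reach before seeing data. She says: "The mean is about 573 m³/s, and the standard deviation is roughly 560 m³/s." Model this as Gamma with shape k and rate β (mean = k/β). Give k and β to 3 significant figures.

For Gamma(k, rate β): mean = k/β, variance = k/β², so CV = 1/√k.
CV = SD/mean = 560/573 = 0.9773, hence k = 1/CV² = 1.05.
Then β = k/mean = 1.05/573 = 0.00183.

k ≈ 1.05, β ≈ 0.00183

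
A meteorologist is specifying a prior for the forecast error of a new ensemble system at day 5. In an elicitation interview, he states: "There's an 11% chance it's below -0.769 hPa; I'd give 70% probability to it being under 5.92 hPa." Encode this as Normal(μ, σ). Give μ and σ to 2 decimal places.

The p-quantile of Normal(μ,σ) is μ + z_p·σ, with z_{0.11} = -1.227 and z_{0.7} = 0.5244.
Eliminate σ: μ = (z₂·x₁ − z₁·x₂)/(z₂ − z₁) = (0.5244·-0.769 − (-1.227)·5.92)/1.751 = 3.92.
Then σ = (x₂ − x₁)/(z₂ − z₁) = (5.92 − -0.769)/1.751 = 3.82.

μ = 3.92, σ = 3.82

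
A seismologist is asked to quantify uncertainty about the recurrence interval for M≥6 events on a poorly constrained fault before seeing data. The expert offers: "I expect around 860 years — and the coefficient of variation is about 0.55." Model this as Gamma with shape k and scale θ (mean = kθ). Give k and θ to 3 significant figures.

k ≈ 3.31, θ ≈ 260

For Gamma(k, scale θ): mean = kθ, variance = kθ², so CV = 1/√k.
CV = 0.55, hence k = 1/CV² = 3.31.
Then θ = mean/k = 860/3.31 = 260.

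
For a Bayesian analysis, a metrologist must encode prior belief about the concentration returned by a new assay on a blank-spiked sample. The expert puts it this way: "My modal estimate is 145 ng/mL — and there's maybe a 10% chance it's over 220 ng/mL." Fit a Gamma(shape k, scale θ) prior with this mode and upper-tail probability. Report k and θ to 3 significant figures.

k ≈ 11.7, θ ≈ 13.5

Gamma(k,θ) with k>1 has mode (k−1)θ, so θ = 145/(k−1).
Need P(X < 220) = 0.9 with θ tied to k this way. Start at k = 2, θ = 145: P(X<220) ≈ 0.448.
Too low — raise k to concentrate. Iterating converges to k ≈ 11.7.
Then θ = 145/(11.7−1) ≈ 13.5.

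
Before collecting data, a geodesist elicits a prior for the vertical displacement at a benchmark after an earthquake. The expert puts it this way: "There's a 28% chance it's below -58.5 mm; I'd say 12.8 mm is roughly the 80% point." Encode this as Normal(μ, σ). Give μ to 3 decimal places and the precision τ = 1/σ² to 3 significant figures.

μ = -29.326, τ = 0.000399

The p-quantile of Normal(μ,σ) is μ + z_p·σ, with z_{0.28} = -0.5828 and z_{0.8} = 0.8416.
Eliminate σ: μ = (z₂·x₁ − z₁·x₂)/(z₂ − z₁) = (0.8416·-58.5 − (-0.5828)·12.8)/1.424 = -29.326.
Then σ = (x₂ − x₁)/(z₂ − z₁) = (12.8 − -58.5)/1.424 = 50.054.
Precision τ = 1/σ² = 1/50.05² = 0.000399.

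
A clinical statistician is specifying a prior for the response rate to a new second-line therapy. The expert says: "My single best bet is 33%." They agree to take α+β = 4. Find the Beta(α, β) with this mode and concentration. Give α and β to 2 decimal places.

α = 1.66, β = 2.34

For α,β > 1 the Beta mode is (α−1)/(α+β−2). With α+β = 4, the mode is (α−1)/2.
Set (α−1)/2 = 0.33 → α = 1 + 0.33·2 = 1.66.
β = 4 − α = 2.34.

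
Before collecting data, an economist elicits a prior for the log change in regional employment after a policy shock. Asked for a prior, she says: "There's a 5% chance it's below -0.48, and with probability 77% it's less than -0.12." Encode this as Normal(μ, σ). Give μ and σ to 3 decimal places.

μ = -0.232, σ = 0.151

For Normal(μ,σ), the p-quantile is μ + z_p·σ. Here z_{0.05} = -1.645, z_{0.77} = 0.7388.
So -0.48 = μ − 1.645σ and -0.12 = μ + 0.7388σ.
Subtracting: σ = (-0.12 − -0.48)/(0.7388 − (-1.645)) = 0.151.
Then μ = -0.48 − (-1.645)·0.151 = -0.232.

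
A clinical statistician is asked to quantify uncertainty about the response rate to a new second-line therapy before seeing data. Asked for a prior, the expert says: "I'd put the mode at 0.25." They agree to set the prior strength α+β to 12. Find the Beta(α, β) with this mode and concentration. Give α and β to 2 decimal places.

For α,β > 1 the Beta mode is (α−1)/(α+β−2). With α+β = 12, the mode is (α−1)/10.
Set (α−1)/10 = 0.25 → α = 1 + 0.25·10 = 3.50.
β = 12 − α = 8.50.

α = 3.50, β = 8.50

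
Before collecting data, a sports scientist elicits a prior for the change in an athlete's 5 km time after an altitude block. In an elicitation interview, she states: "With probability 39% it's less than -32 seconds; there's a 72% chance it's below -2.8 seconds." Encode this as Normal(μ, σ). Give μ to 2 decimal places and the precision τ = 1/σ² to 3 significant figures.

μ = -22.54, τ = 0.000872

For Normal(μ,σ), the p-quantile is μ + z_p·σ. Here z_{0.39} = -0.2793, z_{0.72} = 0.5828.
So -32 = μ − 0.2793σ and -2.8 = μ + 0.5828σ.
Subtracting: σ = (-2.8 − -32)/(0.5828 − (-0.2793)) = 33.87.
Then μ = -32 − (-0.2793)·33.87 = -22.54.
Precision τ = 1/σ² = 1/33.87² = 0.000872.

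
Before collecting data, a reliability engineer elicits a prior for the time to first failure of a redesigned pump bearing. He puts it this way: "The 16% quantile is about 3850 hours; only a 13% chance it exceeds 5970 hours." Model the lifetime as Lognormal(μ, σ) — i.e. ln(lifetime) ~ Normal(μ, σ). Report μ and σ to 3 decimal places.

μ ≈ 8.462, σ ≈ 0.207

If T ~ Lognormal(μ,σ) then ln T ~ Normal(μ,σ), so the p-quantile of ln T is μ + z_p·σ.
ln(3850) = 8.256 and ln(5970) = 8.695; z_{0.16} = -0.9945, z_{0.87} = 1.126.
σ = (8.695 − 8.256)/(1.126 − (-0.9945)) = 0.207.
μ = 8.256 − (-0.9945)·0.207 = 8.462.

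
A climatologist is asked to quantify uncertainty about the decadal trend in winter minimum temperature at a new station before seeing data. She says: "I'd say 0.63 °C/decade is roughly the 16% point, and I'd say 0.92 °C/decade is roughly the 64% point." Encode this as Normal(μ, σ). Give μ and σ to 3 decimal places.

The p-quantile of Normal(μ,σ) is μ + z_p·σ, with z_{0.16} = -0.9945 and z_{0.64} = 0.3585.
Eliminate σ: μ = (z₂·x₁ − z₁·x₂)/(z₂ − z₁) = (0.3585·0.63 − (-0.9945)·0.92)/1.353 = 0.843.
Then σ = (x₂ − x₁)/(z₂ − z₁) = (0.92 − 0.63)/1.353 = 0.214.

μ = 0.843, σ = 0.214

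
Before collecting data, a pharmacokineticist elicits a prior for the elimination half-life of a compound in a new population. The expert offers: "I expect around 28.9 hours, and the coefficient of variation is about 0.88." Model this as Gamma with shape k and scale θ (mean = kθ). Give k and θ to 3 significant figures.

For Gamma(k, scale θ): mean = kθ, variance = kθ², so CV = 1/√k.
CV = 0.88, hence k = 1/CV² = 1.29.
Then θ = mean/k = 28.9/1.29 = 22.4.

k ≈ 1.29, θ ≈ 22.4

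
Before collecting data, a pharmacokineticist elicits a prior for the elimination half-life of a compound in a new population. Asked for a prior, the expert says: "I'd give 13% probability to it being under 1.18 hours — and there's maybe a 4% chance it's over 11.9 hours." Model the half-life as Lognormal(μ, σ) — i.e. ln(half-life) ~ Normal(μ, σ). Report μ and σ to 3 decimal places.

μ ≈ 1.070, σ ≈ 0.803

If T ~ Lognormal(μ,σ) then ln T ~ Normal(μ,σ), so the p-quantile of ln T is μ + z_p·σ.
ln(1.18) = 0.1655 and ln(11.9) = 2.477; z_{0.13} = -1.126, z_{0.96} = 1.751.
σ = (2.477 − 0.1655)/(1.751 − (-1.126)) = 0.803.
μ = 0.1655 − (-1.126)·0.803 = 1.070.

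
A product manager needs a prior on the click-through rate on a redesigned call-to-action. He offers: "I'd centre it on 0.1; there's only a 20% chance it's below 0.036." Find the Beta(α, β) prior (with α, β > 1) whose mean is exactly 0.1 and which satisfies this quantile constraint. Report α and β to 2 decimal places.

With mean 0.1 fixed, write α = 0.1s, β = 0.9s where s = α+β.
Need P(θ < 0.036) = 0.2 under Beta(0.1s, 0.9s). Normal approximation: (q−m)/√(m(1−m)/s) ≈ z_{0.2} = -0.842, so s ≈ 0.1·0.9·(-0.842)²/(0.036−0.1)² = 15.6.
At s = 15.6: P(θ<0.036) ≈ 0.194. Adjusting to match 0.2 gives s ≈ 15.05.
So α = 0.1·15.05 ≈ 1.51, β = 0.9·15.05 ≈ 13.55.

α ≈ 1.51, β ≈ 13.55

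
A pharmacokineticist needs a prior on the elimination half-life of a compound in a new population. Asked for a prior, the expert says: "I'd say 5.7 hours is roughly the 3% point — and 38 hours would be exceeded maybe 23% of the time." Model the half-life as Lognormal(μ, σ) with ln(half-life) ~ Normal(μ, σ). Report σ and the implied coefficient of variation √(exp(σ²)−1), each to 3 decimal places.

If T ~ Lognormal(μ,σ) then ln T ~ Normal(μ,σ), so the p-quantile of ln T is μ + z_p·σ.
ln(5.7) = 1.74 and ln(38) = 3.638; z_{0.03} = -1.881, z_{0.77} = 0.7388.
σ = (3.638 − 1.74)/(0.7388 − (-1.881)) = 0.724.
μ = 1.74 − (-1.881)·0.724 = 3.103.
CV = √(exp(σ²)−1) = √(exp(0.5245)−1) = 0.830.

σ ≈ 0.724, CV ≈ 0.830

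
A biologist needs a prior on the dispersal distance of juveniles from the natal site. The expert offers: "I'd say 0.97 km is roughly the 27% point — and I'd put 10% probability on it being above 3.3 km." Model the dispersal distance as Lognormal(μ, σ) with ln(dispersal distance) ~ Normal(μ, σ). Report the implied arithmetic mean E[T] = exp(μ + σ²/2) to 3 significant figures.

If T ~ Lognormal(μ,σ) then ln T ~ Normal(μ,σ), so the p-quantile of ln T is μ + z_p·σ.
ln(0.97) = -0.03046 and ln(3.3) = 1.194; z_{0.27} = -0.6128, z_{0.9} = 1.282.
σ = (1.194 − -0.03046)/(1.282 − (-0.6128)) = 0.646.
μ = -0.03046 − (-0.6128)·0.646 = 0.366.
E[T] = exp(μ + σ²/2) = exp(0.366 + 0.2089) = 1.78 km.

E[T] ≈ 1.78 km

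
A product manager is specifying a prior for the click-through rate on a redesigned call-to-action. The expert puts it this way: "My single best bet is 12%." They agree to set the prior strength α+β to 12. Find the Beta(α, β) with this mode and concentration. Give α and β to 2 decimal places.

α = 2.20, β = 9.80

For α,β > 1 the Beta mode is (α−1)/(α+β−2). With α+β = 12, the mode is (α−1)/10.
Set (α−1)/10 = 0.12 → α = 1 + 0.12·10 = 2.20.
β = 12 − α = 9.80.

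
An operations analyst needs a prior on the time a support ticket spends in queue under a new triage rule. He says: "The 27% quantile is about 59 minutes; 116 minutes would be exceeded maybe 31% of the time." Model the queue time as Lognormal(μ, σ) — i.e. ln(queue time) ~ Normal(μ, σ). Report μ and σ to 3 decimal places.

If T ~ Lognormal(μ,σ) then ln T ~ Normal(μ,σ), so the p-quantile of ln T is μ + z_p·σ.
ln(59) = 4.078 and ln(116) = 4.754; z_{0.27} = -0.6128, z_{0.69} = 0.4959.
σ = (4.754 − 4.078)/(0.4959 − (-0.6128)) = 0.610.
μ = 4.078 − (-0.6128)·0.610 = 4.451.

μ ≈ 4.451, σ ≈ 0.610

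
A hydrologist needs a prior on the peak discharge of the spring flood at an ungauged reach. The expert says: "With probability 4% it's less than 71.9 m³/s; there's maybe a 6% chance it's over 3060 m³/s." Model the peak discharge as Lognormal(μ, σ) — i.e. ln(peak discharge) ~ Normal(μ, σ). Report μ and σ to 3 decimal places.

μ ≈ 6.262, σ ≈ 1.135

If T ~ Lognormal(μ,σ) then ln T ~ Normal(μ,σ), so the p-quantile of ln T is μ + z_p·σ.
ln(71.9) = 4.275 and ln(3060) = 8.026; z_{0.04} = -1.751, z_{0.94} = 1.555.
σ = (8.026 − 4.275)/(1.555 − (-1.751)) = 1.135.
μ = 4.275 − (-1.751)·1.135 = 6.262.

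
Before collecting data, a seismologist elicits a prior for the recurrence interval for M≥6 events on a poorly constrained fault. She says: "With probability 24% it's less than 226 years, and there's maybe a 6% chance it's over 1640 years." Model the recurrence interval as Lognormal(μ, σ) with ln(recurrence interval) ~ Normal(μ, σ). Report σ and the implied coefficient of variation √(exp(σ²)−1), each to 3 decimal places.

If T ~ Lognormal(μ,σ) then ln T ~ Normal(μ,σ), so the p-quantile of ln T is μ + z_p·σ.
ln(226) = 5.421 and ln(1640) = 7.402; z_{0.24} = -0.7063, z_{0.94} = 1.555.
σ = (7.402 − 5.421)/(1.555 − (-0.7063)) = 0.877.
μ = 5.421 − (-0.7063)·0.877 = 6.040.
CV = √(exp(σ²)−1) = √(exp(0.7683)−1) = 1.075.

σ ≈ 0.877, CV ≈ 1.075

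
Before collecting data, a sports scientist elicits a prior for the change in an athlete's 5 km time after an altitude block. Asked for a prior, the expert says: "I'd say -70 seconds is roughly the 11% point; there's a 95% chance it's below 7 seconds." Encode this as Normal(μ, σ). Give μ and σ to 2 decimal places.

μ = -37.11, σ = 26.82

The p-quantile of Normal(μ,σ) is μ + z_p·σ, with z_{0.11} = -1.227 and z_{0.95} = 1.645.
Eliminate σ: μ = (z₂·x₁ − z₁·x₂)/(z₂ − z₁) = (1.645·-70 − (-1.227)·7)/2.871 = -37.11.
Then σ = (x₂ − x₁)/(z₂ − z₁) = (7 − -70)/2.871 = 26.82.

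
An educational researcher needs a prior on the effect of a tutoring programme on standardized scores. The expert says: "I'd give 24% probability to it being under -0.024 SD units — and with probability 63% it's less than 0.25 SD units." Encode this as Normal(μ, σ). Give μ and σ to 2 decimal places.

μ = 0.16, σ = 0.26

The p-quantile of Normal(μ,σ) is μ + z_p·σ, with z_{0.24} = -0.7063 and z_{0.63} = 0.3319.
Eliminate σ: μ = (z₂·x₁ − z₁·x₂)/(z₂ − z₁) = (0.3319·-0.024 − (-0.7063)·0.25)/1.038 = 0.16.
Then σ = (x₂ − x₁)/(z₂ − z₁) = (0.25 − -0.024)/1.038 = 0.26.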